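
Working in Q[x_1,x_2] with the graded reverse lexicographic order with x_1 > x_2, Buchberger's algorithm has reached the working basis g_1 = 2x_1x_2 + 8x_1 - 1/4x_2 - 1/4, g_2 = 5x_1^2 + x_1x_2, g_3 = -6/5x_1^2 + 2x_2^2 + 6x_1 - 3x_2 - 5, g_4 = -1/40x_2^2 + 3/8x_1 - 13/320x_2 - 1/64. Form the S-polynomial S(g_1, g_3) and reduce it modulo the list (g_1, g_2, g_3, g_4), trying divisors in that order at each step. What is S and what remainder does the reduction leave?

lcm(LM(g_1), LM(g_3)) = x_1^2x_2.
S = (lcm/LT(g_1))·g_1 − (lcm/LT(g_3))·g_3 = 5/3x_2^3 + 4x_1^2 + 39/8x_1x_2 - 5/2x_2^2 - 1/8x_1 - 25/6x_2.
Reduce S modulo (g_1, g_2, g_3, g_4) in that order:
  leading term x_2^3: subtract (-200/3x_2)·g_4 from 5/3x_2^3 + 4x_1^2 + 39/8x_1x_2 - 5/2x_2^2 - 1/8x_1 - 25/6x_2 → 4x_1^2 + 239/8x_1x_2 - 125/24x_2^2 - 1/8x_1 - 125/24x_2
  leading term x_1^2: subtract (4/5)·g_2 from 4x_1^2 + 239/8x_1x_2 - 125/24x_2^2 - 1/8x_1 - 125/24x_2 → 1163/40x_1x_2 - 125/24x_2^2 - 1/8x_1 - 125/24x_2
  leading term x_1x_2: subtract (1163/80)·g_1 from 1163/40x_1x_2 - 125/24x_2^2 - 1/8x_1 - 125/24x_2 → -125/24x_2^2 - 4657/40x_1 - 1511/960x_2 + 1163/320
  leading term x_2^2: subtract (625/3)·g_4 from -125/24x_2^2 - 4657/40x_1 - 1511/960x_2 + 1163/320 → -3891/20x_1 + 3307/480x_2 + 3307/480
  leading term x_1: no divisor's leading term divides it; move -3891/20x_1 to the remainder.
  leading term x_2: no divisor's leading term divides it; move 3307/480x_2 to the remainder.
  leading term 1: no divisor's leading term divides it; move 3307/480 to the remainder.
The remainder -3891/20x_1 + 3307/480x_2 + 3307/480 is nonzero, so it would be added as the next basis element.
An S-polynomial is built so that the two leading terms cancel; whether anything survives reduction is exactly the Gröbner-basis criterion.

S(g_1, g_3) = 5/3x_2^3 + 4x_1^2 + 39/8x_1x_2 - 5/2x_2^2 - 1/8x_1 - 25/6x_2; remainder on division = -3891/20x_1 + 3307/480x_2 + 3307/480.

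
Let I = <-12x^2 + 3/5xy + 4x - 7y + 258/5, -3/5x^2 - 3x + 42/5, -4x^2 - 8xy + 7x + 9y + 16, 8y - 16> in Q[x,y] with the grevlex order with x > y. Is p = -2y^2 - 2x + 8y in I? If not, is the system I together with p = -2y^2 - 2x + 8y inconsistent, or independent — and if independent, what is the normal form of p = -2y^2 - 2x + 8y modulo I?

First compute the reduced Gröbner basis of I by Buchberger's algorithm.
f_1 = -12x^2 + 3/5xy + 4x - 7y + 258/5, LT = x^2.
f_2 = -3/5x^2 - 3x + 42/5, LT = x^2.
f_3 = -4x^2 - 8xy + 7x + 9y + 16, LT = x^2.
f_4 = 8y - 16, LT = y.

S(f_1,f_2): lcm = x^2. S = -1/20xy - 16/3x + 7/12y + 97/10.
  leading term xy: subtract (-1/160x)·f_4 from -1/20xy - 16/3x + 7/12y + 97/10 → -163/30x + 7/12y + 97/10
  leading term x: no divisor's leading term divides it; move -163/30x to the remainder.
  leading term y: subtract (7/96)·f_4 from 7/12y + 97/10 → 163/15
  leading term 1: no divisor's leading term divides it; move 163/15 to the remainder.
  remainder -163/30x + 163/15 ≠ 0; add h_5 = -163/30x + 163/15 to the basis.

The other S-polynomials (S(f_1,f_3), S(f_1,f_4), S(f_2,f_3), S(f_2,f_4), S(f_3,f_4), S(f_1,h_5), S(f_2,h_5), S(f_3,h_5), S(f_4,h_5)) all reduce to 0 modulo the current basis, so we have a Gröbner basis.
Inter-reduce: drop elements whose leading term is divisible by another's, tail-reduce, and make monic.
Reduced Gröbner basis: {x - 2, y - 2}.
Label its elements g_1 = x - 2, g_2 = y - 2.

Reduce p = -2y^2 - 2x + 8y modulo G:
  leading term y^2: subtract (-2y)·g_2 from -2y^2 - 2x + 8y → -2x + 4y
  leading term x: subtract (-2)·g_1 from -2x + 4y → 4y - 4
  leading term y: subtract (4)·g_2 from 4y - 4 → 4
  leading term 1: no divisor's leading term divides it; move 4 to the remainder.
  normal form = 4.
The normal form is nonzero, so p ∉ I. Since p minus its normal form lies in I, I + (p) = I + (r) where r = 4; decide whether this ideal is the whole ring.
Here r = 4 is a nonzero constant, hence a unit: 1 ∈ I + (p), the Gröbner basis of I + (p) is {1}, and the enlarged system has no common solution — adjoining p is inconsistent.

Adjoining -2y^2 - 2x + 8y makes the ideal the whole ring: the system is inconsistent.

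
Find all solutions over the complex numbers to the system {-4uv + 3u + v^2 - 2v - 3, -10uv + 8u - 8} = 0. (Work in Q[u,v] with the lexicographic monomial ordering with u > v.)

Compute a lex Gröbner basis by Buchberger's algorithm.
f_1 = -4uv + 3u + v^2 - 2v - 3, LT = uv.
f_2 = -10uv + 8u - 8, LT = uv.

S(f_1,f_2): lcm = uv. S = 1/20u - 1/4v^2 + 1/2v - 1/20.
  reduce S modulo (f_1, f_2):
  remainder 1/20u - 1/4v^2 + 1/2v - 1/20 ≠ 0; add h_3 = 1/20u - 1/4v^2 + 1/2v - 1/20 to the basis.

S(f_1,h_3): lcm = uv. S = -3/4u + 5v^3 - 41/4v^2 + 3/2v + 3/4.
  reduce S modulo (f_1, f_2, h_3):
  remainder 5v^3 - 14v^2 + 9v ≠ 0; add h_4 = 5v^3 - 14v^2 + 9v to the basis.

The other S-polynomials (S(f_2,h_3), S(f_1,h_4), S(f_2,h_4), S(h_3,h_4)) all reduce to 0 modulo the current basis, so we have a Gröbner basis.
Inter-reduce: drop elements whose leading term is divisible by another's, tail-reduce, and make monic.
Reduced Gröbner basis: {u - 5v^2 + 10v - 1, v^3 - 14/5v^2 + 9/5v}.

The lex basis is triangular: the last element involves only v. Solving v^3 - 14/5v^2 + 9/5v = 0 gives v ∈ {0, 1, 9/5}; substituting each value into the earlier elements determines the remaining variables.
  v = 0: the earlier basis element becomes u - 1 = 0, giving u = 1 — point (1, 0).
  v = 1: the earlier basis element becomes u + 4 = 0, giving u = -4 — point (-4, 1).
  v = 9/5: the earlier basis element becomes u + 4/5 = 0, giving u = -4/5 — point (-4/5, 9/5).

{(1, 0), (-4, 1), (-4/5, 9/5)}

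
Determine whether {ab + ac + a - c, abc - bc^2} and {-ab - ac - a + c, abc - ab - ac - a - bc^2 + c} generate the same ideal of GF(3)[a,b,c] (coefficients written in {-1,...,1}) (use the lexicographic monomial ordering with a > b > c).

For a fixed monomial order, each ideal has a unique reduced Gröbner basis; comparing bases decides equality.
Buchberger on the first generating set:
f_1 = ab + ac + a - c, LT = ab.
f_2 = abc - bc^2, LT = abc.

S(f_1,f_2): lcm = abc. S = ac^2 + ac + bc^2 - c^2.
  leading term ac^2: no divisor's leading term divides it; move ac^2 to the remainder.
  leading term ac: no divisor's leading term divides it; move ac to the remainder.
  leading term bc^2: no divisor's leading term divides it; move bc^2 to the remainder.
  leading term c^2: no divisor's leading term divides it; move -c^2 to the remainder.
  remainder ac^2 + ac + bc^2 - c^2 ≠ 0; add g_3 = ac^2 + ac + bc^2 - c^2 to the basis.

S(f_1,g_3): lcm = abc^2. S = -abc + ac^3 + ac^2 - b^2c^2 + bc^2 - c^3.
  leading term abc: subtract (-c)·f_1 from -abc + ac^3 + ac^2 - b^2c^2 + bc^2 - c^3 → ac^3 - ac^2 + ac - b^2c^2 + bc^2 - c^3 - c^2
  leading term ac^3: subtract (c)·g_3 from ac^3 - ac^2 + ac - b^2c^2 + bc^2 - c^3 - c^2 → ac^2 + ac - b^2c^2 - bc^3 + bc^2 - c^2
  leading term ac^2: subtract (1)·g_3 from ac^2 + ac - b^2c^2 - bc^3 + bc^2 - c^2 → -b^2c^2 - bc^3
  leading term b^2c^2: no divisor's leading term divides it; move -b^2c^2 to the remainder.
  leading term bc^3: no divisor's leading term divides it; move -bc^3 to the remainder.
  remainder -b^2c^2 - bc^3 ≠ 0; add g_4 = -b^2c^2 - bc^3 to the basis.

The other S-polynomials (S(f_2,g_3), S(f_1,g_4), S(f_2,g_4), S(g_3,g_4)) all reduce to 0 modulo the current basis, so we have a Gröbner basis.
Inter-reduce: drop elements whose leading term is divisible by another's, tail-reduce, and make monic.
Reduced Gröbner basis: {ab + ac + a - c, ac^2 + ac + bc^2 - c^2, b^2c^2 + bc^3}.

Buchberger on the second generating set:
h_1 = -ab - ac - a + c, LT = ab.
h_2 = abc - ab - ac - a - bc^2 + c, LT = abc.

S(h_1,h_2): lcm = abc. S = ab + ac^2 - ac + a + bc^2 - c^2 - c.
  leading term ab: subtract (-1)·h_1 from ab + ac^2 - ac + a + bc^2 - c^2 - c → ac^2 + ac + bc^2 - c^2
  leading term ac^2: no divisor's leading term divides it; move ac^2 to the remainder.
  leading term ac: no divisor's leading term divides it; move ac to the remainder.
  leading term bc^2: no divisor's leading term divides it; move bc^2 to the remainder.
  leading term c^2: no divisor's leading term divides it; move -c^2 to the remainder.
  remainder ac^2 + ac + bc^2 - c^2 ≠ 0; add k_3 = ac^2 + ac + bc^2 - c^2 to the basis.

S(h_1,k_3): lcm = abc^2. S = -abc + ac^3 + ac^2 - b^2c^2 + bc^2 - c^3.
  leading term abc: subtract (c)·h_1 from -abc + ac^3 + ac^2 - b^2c^2 + bc^2 - c^3 → ac^3 - ac^2 + ac - b^2c^2 + bc^2 - c^3 - c^2
  leading term ac^3: subtract (c)·k_3 from ac^3 - ac^2 + ac - b^2c^2 + bc^2 - c^3 - c^2 → ac^2 + ac - b^2c^2 - bc^3 + bc^2 - c^2
  leading term ac^2: subtract (1)·k_3 from ac^2 + ac - b^2c^2 - bc^3 + bc^2 - c^2 → -b^2c^2 - bc^3
  leading term b^2c^2: no divisor's leading term divides it; move -b^2c^2 to the remainder.
  leading term bc^3: no divisor's leading term divides it; move -bc^3 to the remainder.
  remainder -b^2c^2 - bc^3 ≠ 0; add k_4 = -b^2c^2 - bc^3 to the basis.

The other S-polynomials (S(h_2,k_3), S(h_1,k_4), S(h_2,k_4), S(k_3,k_4)) all reduce to 0 modulo the current basis, so we have a Gröbner basis.
Inter-reduce: drop elements whose leading term is divisible by another's, tail-reduce, and make monic.
Reduced Gröbner basis: {ab + ac + a - c, ac^2 + ac + bc^2 - c^2, b^2c^2 + bc^3}.

The two bases agree; hence the ideals are identical.
The choice of monomial ordering does not affect the verdict — as long as both bases are computed under the same ordering, their equality decides ideal equality.

Yes, the ideals are equal.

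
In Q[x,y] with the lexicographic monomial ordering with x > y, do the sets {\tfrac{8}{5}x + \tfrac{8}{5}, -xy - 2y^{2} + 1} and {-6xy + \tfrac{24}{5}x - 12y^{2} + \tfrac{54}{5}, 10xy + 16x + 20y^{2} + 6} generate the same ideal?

Equality of ideals is decidable: compute both reduced Gröbner bases (unique for the ordering) and check whether they agree.
Buchberger on the first generating set:
f_1 = \tfrac{8}{5}x + \tfrac{8}{5}, LT = x.
f_2 = -xy - 2y^{2} + 1, LT = xy.

S(f_1,f_2): lcm = xy. S = -2y^{2} + y + 1.
  leading term y^{2}: no divisor's leading term divides it; move -2y^{2} to the remainder.
  leading term y: no divisor's leading term divides it; move y to the remainder.
  leading term 1: no divisor's leading term divides it; move 1 to the remainder.
  remainder -2y^{2} + y + 1 ≠ 0; add g_3 = -2y^{2} + y + 1 to the basis.

S(f_1,g_3): leading monomials are coprime, so the S-polynomial reduces to 0 (Buchberger's first criterion).
S(f_2,g_3): lcm = xy^{2}. S = \tfrac{1}{2}xy + \tfrac{1}{2}x + 2y^{3} - y.
  leading term xy: subtract (\tfrac{5}{16}y)·f_1 from \tfrac{1}{2}xy + \tfrac{1}{2}x + 2y^{3} - y → \tfrac{1}{2}x + 2y^{3} - \tfrac{3}{2}y
  leading term x: subtract (\tfrac{5}{16})·f_1 from \tfrac{1}{2}x + 2y^{3} - \tfrac{3}{2}y → 2y^{3} - \tfrac{3}{2}y - \tfrac{1}{2}
  leading term y^{3}: subtract (-y)·g_3 from 2y^{3} - \tfrac{3}{2}y - \tfrac{1}{2} → y^{2} - \tfrac{1}{2}y - \tfrac{1}{2}
  leading term y^{2}: subtract (-\tfrac{1}{2})·g_3 from y^{2} - \tfrac{1}{2}y - \tfrac{1}{2} → 0
  remainder 0.

Every S-polynomial of the final basis reduces to 0, so we have a Gröbner basis.
Inter-reduce: drop elements whose leading term is divisible by another's, tail-reduce, and make monic.
Reduced Gröbner basis: {x + 1, y^{2} - \tfrac{1}{2}y - \tfrac{1}{2}}.

Buchberger on the second generating set:
h_1 = -6xy + \tfrac{24}{5}x - 12y^{2} + \tfrac{54}{5}, LT = xy.
h_2 = 10xy + 16x + 20y^{2} + 6, LT = xy.

S(h_1,h_2): lcm = xy. S = -\tfrac{12}{5}x - \tfrac{12}{5}.
  leading term x: no divisor's leading term divides it; move -\tfrac{12}{5}x to the remainder.
  leading term 1: no divisor's leading term divides it; move -\tfrac{12}{5} to the remainder.
  remainder -\tfrac{12}{5}x - \tfrac{12}{5} ≠ 0; add k_3 = -\tfrac{12}{5}x - \tfrac{12}{5} to the basis.

S(h_1,k_3): lcm = xy. S = -\tfrac{4}{5}x + 2y^{2} - y - \tfrac{9}{5}.
  leading term x: subtract (\tfrac{1}{3})·k_3 from -\tfrac{4}{5}x + 2y^{2} - y - \tfrac{9}{5} → 2y^{2} - y - 1
  leading term y^{2}: no divisor's leading term divides it; move 2y^{2} to the remainder.
  leading term y: no divisor's leading term divides it; move -y to the remainder.
  leading term 1: no divisor's leading term divides it; move -1 to the remainder.
  remainder 2y^{2} - y - 1 ≠ 0; add k_4 = 2y^{2} - y - 1 to the basis.

S(h_2,k_3): lcm = xy. S = \tfrac{8}{5}x + 2y^{2} - y + \tfrac{3}{5}.
  leading term x: subtract (-\tfrac{2}{3})·k_3 from \tfrac{8}{5}x + 2y^{2} - y + \tfrac{3}{5} → 2y^{2} - y - 1
  leading term y^{2}: subtract (1)·k_4 from 2y^{2} - y - 1 → 0
  remainder 0.

S(h_1,k_4): lcm = xy^{2}. S = -\tfrac{3}{10}xy + \tfrac{1}{2}x + 2y^{3} - \tfrac{9}{5}y.
  leading term xy: subtract (\tfrac{1}{20})·h_1 from -\tfrac{3}{10}xy + \tfrac{1}{2}x + 2y^{3} - \tfrac{9}{5}y → \tfrac{13}{50}x + 2y^{3} + \tfrac{3}{5}y^{2} - \tfrac{9}{5}y - \tfrac{27}{50}
  leading term x: subtract (-\tfrac{13}{120})·k_3 from \tfrac{13}{50}x + 2y^{3} + \tfrac{3}{5}y^{2} - \tfrac{9}{5}y - \tfrac{27}{50} → 2y^{3} + \tfrac{3}{5}y^{2} - \tfrac{9}{5}y - \tfrac{4}{5}
  leading term y^{3}: subtract (y)·k_4 from 2y^{3} + \tfrac{3}{5}y^{2} - \tfrac{9}{5}y - \tfrac{4}{5} → \tfrac{8}{5}y^{2} - \tfrac{4}{5}y - \tfrac{4}{5}
  leading term y^{2}: subtract (\tfrac{4}{5})·k_4 from \tfrac{8}{5}y^{2} - \tfrac{4}{5}y - \tfrac{4}{5} → 0
  remainder 0.

S(h_2,k_4): lcm = xy^{2}. S = \tfrac{21}{10}xy + \tfrac{1}{2}x + 2y^{3} + \tfrac{3}{5}y.
  leading term xy: subtract (-\tfrac{7}{20})·h_1 from \tfrac{21}{10}xy + \tfrac{1}{2}x + 2y^{3} + \tfrac{3}{5}y → \tfrac{109}{50}x + 2y^{3} - \tfrac{21}{5}y^{2} + \tfrac{3}{5}y + \tfrac{189}{50}
  leading term x: subtract (-\tfrac{109}{120})·k_3 from \tfrac{109}{50}x + 2y^{3} - \tfrac{21}{5}y^{2} + \tfrac{3}{5}y + \tfrac{189}{50} → 2y^{3} - \tfrac{21}{5}y^{2} + \tfrac{3}{5}y + \tfrac{8}{5}
  leading term y^{3}: subtract (y)·k_4 from 2y^{3} - \tfrac{21}{5}y^{2} + \tfrac{3}{5}y + \tfrac{8}{5} → -\tfrac{16}{5}y^{2} + \tfrac{8}{5}y + \tfrac{8}{5}
  leading term y^{2}: subtract (-\tfrac{8}{5})·k_4 from -\tfrac{16}{5}y^{2} + \tfrac{8}{5}y + \tfrac{8}{5} → 0
  remainder 0.

S(k_3,k_4): leading monomials are coprime, so the S-polynomial reduces to 0 (Buchberger's first criterion).
Every S-polynomial of the final basis reduces to 0, so we have a Gröbner basis.
Inter-reduce: drop elements whose leading term is divisible by another's, tail-reduce, and make monic.
Reduced Gröbner basis: {x + 1, y^{2} - \tfrac{1}{2}y - \tfrac{1}{2}}.

These coincide, so the ideals are equal.

Yes, the ideals are equal.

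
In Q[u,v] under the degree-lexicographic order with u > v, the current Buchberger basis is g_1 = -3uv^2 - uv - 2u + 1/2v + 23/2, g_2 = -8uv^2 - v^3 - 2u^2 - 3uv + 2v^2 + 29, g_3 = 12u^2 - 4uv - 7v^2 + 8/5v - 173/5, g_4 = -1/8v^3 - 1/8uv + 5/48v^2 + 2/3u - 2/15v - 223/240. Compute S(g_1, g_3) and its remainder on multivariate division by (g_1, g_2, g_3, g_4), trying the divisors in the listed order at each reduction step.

lcm(LM(g_1), LM(g_3)) = u^2v^2.
S = (lcm/LT(g_1))·g_1 − (lcm/LT(g_3))·g_3 = 1/3uv^3 + 7/12v^4 + 1/3u^2v - 2/15v^3 + 2/3u^2 - 1/6uv + 173/60v^2 - 23/6u.
Reduce S modulo (g_1, g_2, g_3, g_4) in that order:
  leading term uv^3: subtract (-1/9v)·g_1 from 1/3uv^3 + 7/12v^4 + 1/3u^2v - 2/15v^3 + 2/3u^2 - 1/6uv + 173/60v^2 - 23/6u → 7/12v^4 + 1/3u^2v - 1/9uv^2 - 2/15v^3 + 2/3u^2 - 7/18uv + 529/180v^2 - 23/6u + 23/18v
  leading term v^4: subtract (-14/3v)·g_4 from 7/12v^4 + 1/3u^2v - 1/9uv^2 - 2/15v^3 + 2/3u^2 - 7/18uv + 529/180v^2 - 23/6u + 23/18v → 1/3u^2v - 25/36uv^2 + 127/360v^3 + 2/3u^2 + 49/18uv + 139/60v^2 - 23/6u - 367/120v
  leading term u^2v: subtract (1/36v)·g_3 from 1/3u^2v - 25/36uv^2 + 127/360v^3 + 2/3u^2 + 49/18uv + 139/60v^2 - 23/6u - 367/120v → -7/12uv^2 + 197/360v^3 + 2/3u^2 + 49/18uv + 409/180v^2 - 23/6u - 151/72v
  leading term uv^2: subtract (7/36)·g_1 from -7/12uv^2 + 197/360v^3 + 2/3u^2 + 49/18uv + 409/180v^2 - 23/6u - 151/72v → 197/360v^3 + 2/3u^2 + 35/12uv + 409/180v^2 - 31/9u - 79/36v - 161/72
  leading term v^3: subtract (-197/45)·g_4 from 197/360v^3 + 2/3u^2 + 35/12uv + 409/180v^2 - 31/9u - 79/36v - 161/72 → 2/3u^2 + 853/360uv + 5893/2160v^2 - 71/135u - 7501/2700v - 68081/10800
  leading term u^2: subtract (1/18)·g_3 from 2/3u^2 + 853/360uv + 5893/2160v^2 - 71/135u - 7501/2700v - 68081/10800 → 311/120uv + 6733/2160v^2 - 71/135u - 7741/2700v - 47321/10800
  leading term uv: no divisor's leading term divides it; move 311/120uv to the remainder.
  leading term v^2: no divisor's leading term divides it; move 6733/2160v^2 to the remainder.
  leading term u: no divisor's leading term divides it; move -71/135u to the remainder.
  leading term v: no divisor's leading term divides it; move -7741/2700v to the remainder.
  leading term 1: no divisor's leading term divides it; move -47321/10800 to the remainder.
The remainder 311/120uv + 6733/2160v^2 - 71/135u - 7741/2700v - 47321/10800 is nonzero, so it would be added as the next basis element.

S(g_1, g_3) = 1/3uv^3 + 7/12v^4 + 1/3u^2v - 2/15v^3 + 2/3u^2 - 1/6uv + 173/60v^2 - 23/6u; remainder on division = 311/120uv + 6733/2160v^2 - 71/135u - 7741/2700v - 47321/10800.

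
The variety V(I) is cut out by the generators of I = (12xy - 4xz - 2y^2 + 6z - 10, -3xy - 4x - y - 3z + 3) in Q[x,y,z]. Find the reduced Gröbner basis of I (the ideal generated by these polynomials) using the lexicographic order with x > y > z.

f_1 = 12xy - 4xz - 2y^2 + 6z - 10, LT = xy.
f_2 = -3xy - 4x - y - 3z + 3, LT = xy.

S(f_1,f_2): lcm = xy. S = -1/3xz - 4/3x - 1/6y^2 - 1/3y - 1/2z + 1/6.
  leading term xz: no divisor's leading term divides it; move -1/3xz to the remainder.
  leading term x: no divisor's leading term divides it; move -4/3x to the remainder.
  leading term y^2: no divisor's leading term divides it; move -1/6y^2 to the remainder.
  leading term y: no divisor's leading term divides it; move -1/3y to the remainder.
  leading term z: no divisor's leading term divides it; move -1/2z to the remainder.
  leading term 1: no divisor's leading term divides it; move 1/6 to the remainder.
  remainder -1/3xz - 4/3x - 1/6y^2 - 1/3y - 1/2z + 1/6 ≠ 0; add g_3 = -1/3xz - 4/3x - 1/6y^2 - 1/3y - 1/2z + 1/6 to the basis.

S(f_1,g_3): lcm = xyz. S = -4xy - 1/3xz^2 - 1/2y^3 - 1/6y^2z - y^2 - 3/2yz + 1/2y + 1/2z^2 - 5/6z.
  leading term xy: subtract (-1/3)·f_1 from -4xy - 1/3xz^2 - 1/2y^3 - 1/6y^2z - y^2 - 3/2yz + 1/2y + 1/2z^2 - 5/6z → -1/3xz^2 - 4/3xz - 1/2y^3 - 1/6y^2z - 5/3y^2 - 3/2yz + 1/2y + 1/2z^2 + 7/6z - 10/3
  leading term xz^2: subtract (z)·g_3 from -1/3xz^2 - 4/3xz - 1/2y^3 - 1/6y^2z - 5/3y^2 - 3/2yz + 1/2y + 1/2z^2 + 7/6z - 10/3 → -1/2y^3 - 5/3y^2 - 7/6yz + 1/2y + z^2 + z - 10/3
  leading term y^3: no divisor's leading term divides it; move -1/2y^3 to the remainder.
  leading term y^2: no divisor's leading term divides it; move -5/3y^2 to the remainder.
  leading term yz: no divisor's leading term divides it; move -7/6yz to the remainder.
  leading term y: no divisor's leading term divides it; move 1/2y to the remainder.
  leading term z^2: no divisor's leading term divides it; move z^2 to the remainder.
  leading term z: no divisor's leading term divides it; move z to the remainder.
  leading term 1: no divisor's leading term divides it; move -10/3 to the remainder.
  remainder -1/2y^3 - 5/3y^2 - 7/6yz + 1/2y + z^2 + z - 10/3 ≠ 0; add g_4 = -1/2y^3 - 5/3y^2 - 7/6yz + 1/2y + z^2 + z - 10/3 to the basis.

The other S-polynomials (S(f_2,g_3), S(f_1,g_4), S(f_2,g_4), S(g_3,g_4)) all reduce to 0 modulo the current basis, so we have a Gröbner basis.
Inter-reduce: drop elements whose leading term is divisible by another's, tail-reduce, and make monic.

G = {xy + 4/3x + 1/3y + z - 1, xz + 4x + 1/2y^2 + y + 3/2z - 1/2, y^3 + 10/3y^2 + 7/3yz - y - 2z^2 - 2z + 20/3}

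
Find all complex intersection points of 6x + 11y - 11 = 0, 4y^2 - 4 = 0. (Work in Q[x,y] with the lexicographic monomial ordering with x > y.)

{(11/3, -1), (0, 1)}

Compute a lex Gröbner basis by Buchberger's algorithm.
f_1 = 6x + 11y - 11, LT = x.
f_2 = 4y^2 - 4, LT = y^2.

The S-polynomials (S(f_1,f_2)) all reduce to 0 modulo the current basis, so we have a Gröbner basis.
Inter-reduce: drop elements whose leading term is divisible by another's, tail-reduce, and make monic.
Reduced Gröbner basis: {x + 11/6y - 11/6, y^2 - 1}.

Elimination: the polynomial y^2 - 1 lies in the elimination ideal for y, so y ∈ {-1, 1}. For each such y, the remaining basis elements (now univariate) give the rest of the solution.
  y = -1: the earlier basis element becomes x - 11/3 = 0, giving x = 11/3 — point (11/3, -1).
  y = 1: the earlier basis element becomes x = 0, giving x = 0 — point (0, 1).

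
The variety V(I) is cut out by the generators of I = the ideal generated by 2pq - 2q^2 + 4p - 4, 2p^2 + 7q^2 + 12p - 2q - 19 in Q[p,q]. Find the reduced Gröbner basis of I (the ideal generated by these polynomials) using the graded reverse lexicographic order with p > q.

G = {q^3 + 20/9q^2 + 4/3p - 19/9q - 22/9, p^2 + 7/2q^2 + 6p - q - 19/2, pq - q^2 + 2p - 2}

f_1 = 2pq - 2q^2 + 4p - 4, LT = pq.
f_2 = 2p^2 + 7q^2 + 12p - 2q - 19, LT = p^2.

S(f_1,f_2): lcm = p^2q. S = -pq^2 - 7/2q^3 + 2p^2 - 6pq + q^2 - 2p + 19/2q.
  leading term pq^2: subtract (-1/2q)·f_1 from -pq^2 - 7/2q^3 + 2p^2 - 6pq + q^2 - 2p + 19/2q → -9/2q^3 + 2p^2 - 4pq + q^2 - 2p + 15/2q
  leading term q^3: no divisor's leading term divides it; move -9/2q^3 to the remainder.
  leading term p^2: subtract (1)·f_2 from 2p^2 - 4pq + q^2 - 2p + 15/2q → -4pq - 6q^2 - 14p + 19/2q + 19
  leading term pq: subtract (-2)·f_1 from -4pq - 6q^2 - 14p + 19/2q + 19 → -10q^2 - 6p + 19/2q + 11
  leading term q^2: no divisor's leading term divides it; move -10q^2 to the remainder.
  leading term p: no divisor's leading term divides it; move -6p to the remainder.
  leading term q: no divisor's leading term divides it; move 19/2q to the remainder.
  leading term 1: no divisor's leading term divides it; move 11 to the remainder.
  remainder -9/2q^3 - 10q^2 - 6p + 19/2q + 11 ≠ 0; add g_3 = -9/2q^3 - 10q^2 - 6p + 19/2q + 11 to the basis.

The other S-polynomials (S(f_1,g_3), S(f_2,g_3)) all reduce to 0 modulo the current basis, so we have a Gröbner basis.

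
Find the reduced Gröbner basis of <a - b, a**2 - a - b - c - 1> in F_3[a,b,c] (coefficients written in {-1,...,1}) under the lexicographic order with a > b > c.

G = {a - b, b**2 + b - c - 1}

f_1 = a - b, LT = a.
f_2 = a**2 - a - b - c - 1, LT = a**2.

S(f_1,f_2): lcm = a**2. S = -a*b + a + b + c + 1.
  leading term a*b: subtract (-b)·f_1 from -a*b + a + b + c + 1 → a - b**2 + b + c + 1
  leading term a: subtract (1)·f_1 from a - b**2 + b + c + 1 → -b**2 - b + c + 1
  leading term b**2: no divisor's leading term divides it; move -b**2 to the remainder.
  leading term b: no divisor's leading term divides it; move -b to the remainder.
  leading term c: no divisor's leading term divides it; move c to the remainder.
  leading term 1: no divisor's leading term divides it; move 1 to the remainder.
  remainder -b**2 - b + c + 1 ≠ 0; add g_3 = -b**2 - b + c + 1 to the basis.

The other S-polynomials (S(f_1,g_3), S(f_2,g_3)) all reduce to 0 modulo the current basis, so we have a Gröbner basis.
Inter-reduce: drop elements whose leading term is divisible by another's, tail-reduce, and make monic.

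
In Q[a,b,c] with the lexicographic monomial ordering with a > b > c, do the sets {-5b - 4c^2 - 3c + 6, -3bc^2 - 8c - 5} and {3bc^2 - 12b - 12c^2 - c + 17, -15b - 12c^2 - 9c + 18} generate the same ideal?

Two ideals are equal iff their reduced Gröbner bases coincide (the reduced basis is unique for a fixed ordering).
Buchberger on the first generating set:
f_1 = -5b - 4c^2 - 3c + 6, LT = b.
f_2 = -3bc^2 - 8c - 5, LT = bc^2.

S(f_1,f_2): lcm = bc^2. S = 4/5c^4 + 3/5c^3 - 6/5c^2 - 8/3c - 5/3.
  leading term c^4: no divisor's leading term divides it; move 4/5c^4 to the remainder.
  leading term c^3: no divisor's leading term divides it; move 3/5c^3 to the remainder.
  leading term c^2: no divisor's leading term divides it; move -6/5c^2 to the remainder.
  leading term c: no divisor's leading term divides it; move -8/3c to the remainder.
  leading term 1: no divisor's leading term divides it; move -5/3 to the remainder.
  remainder 4/5c^4 + 3/5c^3 - 6/5c^2 - 8/3c - 5/3 ≠ 0; add g_3 = 4/5c^4 + 3/5c^3 - 6/5c^2 - 8/3c - 5/3 to the basis.

The other S-polynomials (S(f_1,g_3), S(f_2,g_3)) all reduce to 0 modulo the current basis, so we have a Gröbner basis.
Inter-reduce: drop elements whose leading term is divisible by another's, tail-reduce, and make monic.
Reduced Gröbner basis: {b + 4/5c^2 + 3/5c - 6/5, c^4 + 3/4c^3 - 3/2c^2 - 10/3c - 25/12}.

Buchberger on the second generating set:
h_1 = 3bc^2 - 12b - 12c^2 - c + 17, LT = bc^2.
h_2 = -15b - 12c^2 - 9c + 18, LT = b.

S(h_1,h_2): lcm = bc^2. S = -4b - 4/5c^4 - 3/5c^3 - 14/5c^2 - 1/3c + 17/3.
  leading term b: subtract (4/15)·h_2 from -4b - 4/5c^4 - 3/5c^3 - 14/5c^2 - 1/3c + 17/3 → -4/5c^4 - 3/5c^3 + 2/5c^2 + 31/15c + 13/15
  leading term c^4: no divisor's leading term divides it; move -4/5c^4 to the remainder.
  leading term c^3: no divisor's leading term divides it; move -3/5c^3 to the remainder.
  leading term c^2: no divisor's leading term divides it; move 2/5c^2 to the remainder.
  leading term c: no divisor's leading term divides it; move 31/15c to the remainder.
  leading term 1: no divisor's leading term divides it; move 13/15 to the remainder.
  remainder -4/5c^4 - 3/5c^3 + 2/5c^2 + 31/15c + 13/15 ≠ 0; add k_3 = -4/5c^4 - 3/5c^3 + 2/5c^2 + 31/15c + 13/15 to the basis.

The other S-polynomials (S(h_1,k_3), S(h_2,k_3)) all reduce to 0 modulo the current basis, so we have a Gröbner basis.
Inter-reduce: drop elements whose leading term is divisible by another's, tail-reduce, and make monic.
Reduced Gröbner basis: {b + 4/5c^2 + 3/5c - 6/5, c^4 + 3/4c^3 - 1/2c^2 - 31/12c - 13/12}.

Since the reduced bases disagree, the two ideals are not the same.

No, the ideals differ.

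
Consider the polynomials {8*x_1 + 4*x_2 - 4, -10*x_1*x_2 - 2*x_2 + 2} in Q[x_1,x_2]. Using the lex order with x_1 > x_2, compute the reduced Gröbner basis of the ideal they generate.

G = {x_1 + 1/2*x_2 - 1/2, x_2**2 - 7/5*x_2 + 2/5}

Buchberger's algorithm terminates because the ascending chain of leading-term ideals stabilizes.

f_1 = 8*x_1 + 4*x_2 - 4, LT = x_1.
f_2 = -10*x_1*x_2 - 2*x_2 + 2, LT = x_1*x_2.

S(f_1,f_2): lcm = x_1*x_2. S = 1/2*x_2**2 - 7/10*x_2 + 1/5.
  reduce S modulo (f_1, f_2):
  remainder 1/2*x_2**2 - 7/10*x_2 + 1/5 ≠ 0; add g_3 = 1/2*x_2**2 - 7/10*x_2 + 1/5 to the basis.

The other S-polynomials (S(f_1,g_3), S(f_2,g_3)) all reduce to 0 modulo the current basis, so we have a Gröbner basis.
Inter-reduce: drop elements whose leading term is divisible by another's, tail-reduce, and make monic.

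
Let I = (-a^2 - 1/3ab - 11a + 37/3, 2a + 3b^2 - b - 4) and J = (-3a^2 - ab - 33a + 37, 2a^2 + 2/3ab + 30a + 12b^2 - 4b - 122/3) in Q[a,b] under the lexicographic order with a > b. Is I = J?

Two ideals are equal iff their reduced Gröbner bases coincide (the reduced basis is unique for a fixed ordering).
Buchberger on the first generating set:
f_1 = -a^2 - 1/3ab - 11a + 37/3, LT = a^2.
f_2 = 2a + 3b^2 - b - 4, LT = a.

S(f_1,f_2): lcm = a^2. S = -3/2ab^2 + 5/6ab + 13a - 37/3.
  leading term ab^2: subtract (-3/4b^2)·f_2 from -3/2ab^2 + 5/6ab + 13a - 37/3 → 5/6ab + 13a + 9/4b^4 - 3/4b^3 - 3b^2 - 37/3
  leading term ab: subtract (5/12b)·f_2 from 5/6ab + 13a + 9/4b^4 - 3/4b^3 - 3b^2 - 37/3 → 13a + 9/4b^4 - 2b^3 - 31/12b^2 + 5/3b - 37/3
  leading term a: subtract (13/2)·f_2 from 13a + 9/4b^4 - 2b^3 - 31/12b^2 + 5/3b - 37/3 → 9/4b^4 - 2b^3 - 265/12b^2 + 49/6b + 41/3
  leading term b^4: no divisor's leading term divides it; move 9/4b^4 to the remainder.
  leading term b^3: no divisor's leading term divides it; move -2b^3 to the remainder.
  leading term b^2: no divisor's leading term divides it; move -265/12b^2 to the remainder.
  leading term b: no divisor's leading term divides it; move 49/6b to the remainder.
  leading term 1: no divisor's leading term divides it; move 41/3 to the remainder.
  remainder 9/4b^4 - 2b^3 - 265/12b^2 + 49/6b + 41/3 ≠ 0; add g_3 = 9/4b^4 - 2b^3 - 265/12b^2 + 49/6b + 41/3 to the basis.

S(f_1,g_3): leading monomials are coprime, so the S-polynomial reduces to 0 (Buchberger's first criterion).
S(f_2,g_3): leading monomials are coprime, so the S-polynomial reduces to 0 (Buchberger's first criterion).
Every S-polynomial of the final basis reduces to 0, so we have a Gröbner basis.
Inter-reduce: drop elements whose leading term is divisible by another's, tail-reduce, and make monic.
Reduced Gröbner basis: {a + 3/2b^2 - 1/2b - 2, b^4 - 8/9b^3 - 265/27b^2 + 98/27b + 164/27}.

Buchberger on the second generating set:
h_1 = -3a^2 - ab - 33a + 37, LT = a^2.
h_2 = 2a^2 + 2/3ab + 30a + 12b^2 - 4b - 122/3, LT = a^2.

S(h_1,h_2): lcm = a^2. S = -4a - 6b^2 + 2b + 8.
  leading term a: no divisor's leading term divides it; move -4a to the remainder.
  leading term b^2: no divisor's leading term divides it; move -6b^2 to the remainder.
  leading term b: no divisor's leading term divides it; move 2b to the remainder.
  leading term 1: no divisor's leading term divides it; move 8 to the remainder.
  remainder -4a - 6b^2 + 2b + 8 ≠ 0; add k_3 = -4a - 6b^2 + 2b + 8 to the basis.

S(h_1,k_3): lcm = a^2. S = -3/2ab^2 + 5/6ab + 13a - 37/3.
  leading term ab^2: subtract (3/8b^2)·k_3 from -3/2ab^2 + 5/6ab + 13a - 37/3 → 5/6ab + 13a + 9/4b^4 - 3/4b^3 - 3b^2 - 37/3
  leading term ab: subtract (-5/24b)·k_3 from 5/6ab + 13a + 9/4b^4 - 3/4b^3 - 3b^2 - 37/3 → 13a + 9/4b^4 - 2b^3 - 31/12b^2 + 5/3b - 37/3
  leading term a: subtract (-13/4)·k_3 from 13a + 9/4b^4 - 2b^3 - 31/12b^2 + 5/3b - 37/3 → 9/4b^4 - 2b^3 - 265/12b^2 + 49/6b + 41/3
  leading term b^4: no divisor's leading term divides it; move 9/4b^4 to the remainder.
  leading term b^3: no divisor's leading term divides it; move -2b^3 to the remainder.
  leading term b^2: no divisor's leading term divides it; move -265/12b^2 to the remainder.
  leading term b: no divisor's leading term divides it; move 49/6b to the remainder.
  leading term 1: no divisor's leading term divides it; move 41/3 to the remainder.
  remainder 9/4b^4 - 2b^3 - 265/12b^2 + 49/6b + 41/3 ≠ 0; add k_4 = 9/4b^4 - 2b^3 - 265/12b^2 + 49/6b + 41/3 to the basis.

S(h_2,k_3): lcm = a^2. S = -3/2ab^2 + 5/6ab + 17a + 6b^2 - 2b - 61/3.
  leading term ab^2: subtract (3/8b^2)·k_3 from -3/2ab^2 + 5/6ab + 17a + 6b^2 - 2b - 61/3 → 5/6ab + 17a + 9/4b^4 - 3/4b^3 + 3b^2 - 2b - 61/3
  leading term ab: subtract (-5/24b)·k_3 from 5/6ab + 17a + 9/4b^4 - 3/4b^3 + 3b^2 - 2b - 61/3 → 17a + 9/4b^4 - 2b^3 + 41/12b^2 - 1/3b - 61/3
  leading term a: subtract (-17/4)·k_3 from 17a + 9/4b^4 - 2b^3 + 41/12b^2 - 1/3b - 61/3 → 9/4b^4 - 2b^3 - 265/12b^2 + 49/6b + 41/3
  leading term b^4: subtract (1)·k_4 from 9/4b^4 - 2b^3 - 265/12b^2 + 49/6b + 41/3 → 0
  remainder 0.

S(h_1,k_4): leading monomials are coprime, so the S-polynomial reduces to 0 (Buchberger's first criterion).
S(h_2,k_4): leading monomials are coprime, so the S-polynomial reduces to 0 (Buchberger's first criterion).
S(k_3,k_4): leading monomials are coprime, so the S-polynomial reduces to 0 (Buchberger's first criterion).
Every S-polynomial of the final basis reduces to 0, so we have a Gröbner basis.
Inter-reduce: drop elements whose leading term is divisible by another's, tail-reduce, and make monic.
Reduced Gröbner basis: {a + 3/2b^2 - 1/2b - 2, b^4 - 8/9b^3 - 265/27b^2 + 98/27b + 164/27}.

The two bases agree; hence the ideals are identical.
The same test decides containment: I ⊆ J iff every generator of I reduces to 0 modulo a Gröbner basis of J.

Yes, the ideals are equal.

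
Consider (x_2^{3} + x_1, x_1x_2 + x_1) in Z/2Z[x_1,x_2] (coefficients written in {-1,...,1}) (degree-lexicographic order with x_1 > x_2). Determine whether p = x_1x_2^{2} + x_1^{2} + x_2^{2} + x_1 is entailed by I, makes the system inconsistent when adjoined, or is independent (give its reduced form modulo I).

First compute the reduced Gröbner basis of I by Buchberger's algorithm.
f_1 = x_2^{3} + x_1, LT = x_2^{3}.
f_2 = x_1x_2 + x_1, LT = x_1x_2.

S(f_1,f_2): lcm = x_1x_2^{3}. S = x_1x_2^{2} + x_1^{2}.
  reduce S modulo (f_1, f_2):
  remainder x_1^{2} + x_1 ≠ 0; add h_3 = x_1^{2} + x_1 to the basis.

The other S-polynomials (S(f_1,h_3), S(f_2,h_3)) all reduce to 0 modulo the current basis, so we have a Gröbner basis.
Inter-reduce: drop elements whose leading term is divisible by another's, tail-reduce, and make monic.
Reduced Gröbner basis: {x_2^{3} + x_1, x_1^{2} + x_1, x_1x_2 + x_1}.
Label its elements g_1 = x_2^{3} + x_1, g_2 = x_1^{2} + x_1, g_3 = x_1x_2 + x_1.

Reduce p = x_1x_2^{2} + x_1^{2} + x_2^{2} + x_1 modulo G:
  leading term x_1x_2^{2}: subtract (x_2)·g_3 from x_1x_2^{2} + x_1^{2} + x_2^{2} + x_1 → x_1^{2} + x_1x_2 + x_2^{2} + x_1
  leading term x_1^{2}: subtract (1)·g_2 from x_1^{2} + x_1x_2 + x_2^{2} + x_1 → x_1x_2 + x_2^{2}
  leading term x_1x_2: subtract (1)·g_3 from x_1x_2 + x_2^{2} → x_2^{2} + x_1
  leading term x_2^{2}: no divisor's leading term divides it; move x_2^{2} to the remainder.
  leading term x_1: no divisor's leading term divides it; move x_1 to the remainder.
  normal form = x_2^{2} + x_1.
The normal form is nonzero, so p ∉ I. Since p minus its normal form lies in I, I + (p) = I + (r) where r = x_2^{2} + x_1; decide whether this ideal is the whole ring.
Run Buchberger on G together with r (pairs among the g_i already reduce to 0 since G is a Gröbner basis):
g_1 = x_2^{3} + x_1, LT = x_2^{3}.
g_2 = x_1^{2} + x_1, LT = x_1^{2}.
g_3 = x_1x_2 + x_1, LT = x_1x_2.
r = x_2^{2} + x_1, LT = x_2^{2}.

The S-polynomials (S(g_1,g_2), S(g_1,g_3), S(g_1,r), S(g_2,g_3), S(g_2,r), S(g_3,r)) all reduce to 0 modulo the current basis, so we have a Gröbner basis.
Inter-reduce: drop elements whose leading term is divisible by another's, tail-reduce, and make monic.
Reduced Gröbner basis: {x_1^{2} + x_1, x_1x_2 + x_1, x_2^{2} + x_1}.
The reduced Gröbner basis of I + (p) is {x_1^{2} + x_1, x_1x_2 + x_1, x_2^{2} + x_1} ≠ {1}, a proper ideal, so the enlarged system stays consistent: p is independent of I, with normal form x_2^{2} + x_1.

Ideal membership is decidable via reduction modulo a Gröbner basis.

x_1x_2^{2} + x_1^{2} + x_2^{2} + x_1 is independent of I; its normal form modulo I is x_2^{2} + x_1.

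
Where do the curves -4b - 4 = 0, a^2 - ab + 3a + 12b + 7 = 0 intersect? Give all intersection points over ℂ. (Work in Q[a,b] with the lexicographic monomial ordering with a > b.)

Compute a lex Gröbner basis by Buchberger's algorithm.
f_1 = -4b - 4, LT = b.
f_2 = a^2 - ab + 3a + 12b + 7, LT = a^2.

The S-polynomials (S(f_1,f_2)) all reduce to 0 modulo the current basis, so we have a Gröbner basis.
Inter-reduce: drop elements whose leading term is divisible by another's, tail-reduce, and make monic.
Reduced Gröbner basis: {a^2 + 4a - 5, b + 1}.

The lex basis is triangular: the last element involves only b. Solving b + 1 = 0 gives b ∈ {-1}; substituting each value into the earlier elements determines the remaining variables.
  b = -1: the earlier basis element becomes a^2 + 4a - 5 = 0, giving a = -5, 1 — points (-5, -1), (1, -1).

{(-5, -1), (1, -1)}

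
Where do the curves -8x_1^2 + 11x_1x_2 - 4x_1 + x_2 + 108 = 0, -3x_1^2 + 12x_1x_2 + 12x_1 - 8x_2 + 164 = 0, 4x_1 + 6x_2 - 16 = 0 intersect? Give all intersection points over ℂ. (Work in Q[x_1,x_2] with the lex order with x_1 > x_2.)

{(-2, 4)}

Compute a lex Gröbner basis by Buchberger's algorithm.
f_1 = -8x_1^2 + 11x_1x_2 - 4x_1 + x_2 + 108, LT = x_1^2.
f_2 = -3x_1^2 + 12x_1x_2 + 12x_1 - 8x_2 + 164, LT = x_1^2.
f_3 = 4x_1 + 6x_2 - 16, LT = x_1.

S(f_1,f_2): lcm = x_1^2. S = 21/8x_1x_2 + 9/2x_1 - 67/24x_2 + 247/6.
  reduce S modulo (f_1, f_2, f_3):
  remainder -63/16x_2^2 + 23/24x_2 + 355/6 ≠ 0; add h_4 = -63/16x_2^2 + 23/24x_2 + 355/6 to the basis.

S(f_1,f_3): lcm = x_1^2. S = -23/8x_1x_2 + 9/2x_1 - 1/8x_2 - 27/2.
  reduce S modulo (f_1, f_2, f_3, h_4):
  remainder -2183/126x_2 + 4366/63 ≠ 0; add h_5 = -2183/126x_2 + 4366/63 to the basis.

The other S-polynomials (S(f_2,f_3), S(f_1,h_4), S(f_2,h_4), S(f_3,h_4), S(f_1,h_5), S(f_2,h_5), S(f_3,h_5), S(h_4,h_5)) all reduce to 0 modulo the current basis, so we have a Gröbner basis.
Inter-reduce: drop elements whose leading term is divisible by another's, tail-reduce, and make monic.
Reduced Gröbner basis: {x_1 + 2, x_2 - 4}.

Elimination: the polynomial x_2 - 4 lies in the elimination ideal for x_2, so x_2 ∈ {4}. For each such x_2, the remaining basis elements (now univariate) give the rest of the solution.
  x_2 = 4: the earlier basis element becomes x_1 + 2 = 0, giving x_1 = -2 — point (-2, 4).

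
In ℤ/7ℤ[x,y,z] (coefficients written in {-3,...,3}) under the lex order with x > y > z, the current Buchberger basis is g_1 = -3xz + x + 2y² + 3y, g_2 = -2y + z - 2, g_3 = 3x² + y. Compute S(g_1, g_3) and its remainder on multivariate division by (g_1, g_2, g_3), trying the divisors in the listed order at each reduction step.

S(g_1, g_3) = 2x² - 3xy² - xy + 2yz; remainder on division = -3x - z³ - 2z² - z - 3.

lcm(LM(g_1), LM(g_3)) = x²z.
S = (lcm/LT(g_1))·g_1 − (lcm/LT(g_3))·g_3 = 2x² - 3xy² - xy + 2yz.
Reduce S modulo (g_1, g_2, g_3) in that order:
  leading term x²: subtract (3)·g_3 from 2x² - 3xy² - xy + 2yz → -3xy² - xy + 2yz - 3y
  leading term xy²: subtract (-2xy)·g_2 from -3xy² - xy + 2yz - 3y → 2xyz + 2xy + 2yz - 3y
  leading term xyz: subtract (-3y)·g_1 from 2xyz + 2xy + 2yz - 3y → -2xy - y³ + 2y² + 2yz - 3y
  leading term xy: subtract (x)·g_2 from -2xy - y³ + 2y² + 2yz - 3y → -xz + 2x - y³ + 2y² + 2yz - 3y
  leading term xz: subtract (-2)·g_1 from -xz + 2x - y³ + 2y² + 2yz - 3y → -3x - y³ - y² + 2yz + 3y
  leading term x: no divisor's leading term divides it; move -3x to the remainder.
  leading term y³: subtract (-3y²)·g_2 from -y³ - y² + 2yz + 3y → 3y²z + 2yz + 3y
  leading term y²z: subtract (2yz)·g_2 from 3y²z + 2yz + 3y → -2yz² - yz + 3y
  leading term yz²: subtract (z²)·g_2 from -2yz² - yz + 3y → -yz + 3y - z³ + 2z²
  leading term yz: subtract (-3z)·g_2 from -yz + 3y - z³ + 2z² → 3y - z³ - 2z² + z
  leading term y: subtract (2)·g_2 from 3y - z³ - 2z² + z → -z³ - 2z² - z - 3
  leading term z³: no divisor's leading term divides it; move -z³ to the remainder.
  leading term z²: no divisor's leading term divides it; move -2z² to the remainder.
  leading term z: no divisor's leading term divides it; move -z to the remainder.
  leading term 1: no divisor's leading term divides it; move -3 to the remainder.
The remainder -3x - z³ - 2z² - z - 3 is nonzero, so it would be added as the next basis element.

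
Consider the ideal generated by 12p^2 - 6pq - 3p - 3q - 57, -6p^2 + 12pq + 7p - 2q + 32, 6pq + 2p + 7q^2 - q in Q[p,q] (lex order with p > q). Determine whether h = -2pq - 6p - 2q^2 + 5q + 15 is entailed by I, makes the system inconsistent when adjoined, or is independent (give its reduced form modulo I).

First compute the reduced Gröbner basis of I by Buchberger's algorithm.
f_1 = 12p^2 - 6pq - 3p - 3q - 57, LT = p^2.
f_2 = -6p^2 + 12pq + 7p - 2q + 32, LT = p^2.
f_3 = 6pq + 2p + 7q^2 - q, LT = pq.

S(f_1,f_2): lcm = p^2. S = 3/2pq + 11/12p - 7/12q + 7/12.
  leading term pq: subtract (1/4)·f_3 from 3/2pq + 11/12p - 7/12q + 7/12 → 5/12p - 7/4q^2 - 1/3q + 7/12
  leading term p: no divisor's leading term divides it; move 5/12p to the remainder.
  leading term q^2: no divisor's leading term divides it; move -7/4q^2 to the remainder.
  leading term q: no divisor's leading term divides it; move -1/3q to the remainder.
  leading term 1: no divisor's leading term divides it; move 7/12 to the remainder.
  remainder 5/12p - 7/4q^2 - 1/3q + 7/12 ≠ 0; add k_4 = 5/12p - 7/4q^2 - 1/3q + 7/12 to the basis.

S(f_1,f_3): lcm = p^2q. S = -1/3p^2 - 5/3pq^2 - 1/12pq - 1/4q^2 - 19/4q.
  leading term p^2: subtract (-1/36)·f_1 from -1/3p^2 - 5/3pq^2 - 1/12pq - 1/4q^2 - 19/4q → -5/3pq^2 - 1/4pq - 1/12p - 1/4q^2 - 29/6q - 19/12
  leading term pq^2: subtract (-5/18q)·f_3 from -5/3pq^2 - 1/4pq - 1/12p - 1/4q^2 - 29/6q - 19/12 → 11/36pq - 1/12p + 35/18q^3 - 19/36q^2 - 29/6q - 19/12
  leading term pq: subtract (11/216)·f_3 from 11/36pq - 1/12p + 35/18q^3 - 19/36q^2 - 29/6q - 19/12 → -5/27p + 35/18q^3 - 191/216q^2 - 1033/216q - 19/12
  leading term p: subtract (-4/9)·k_4 from -5/27p + 35/18q^3 - 191/216q^2 - 1033/216q - 19/12 → 35/18q^3 - 359/216q^2 - 355/72q - 143/108
  leading term q^3: no divisor's leading term divides it; move 35/18q^3 to the remainder.
  leading term q^2: no divisor's leading term divides it; move -359/216q^2 to the remainder.
  leading term q: no divisor's leading term divides it; move -355/72q to the remainder.
  leading term 1: no divisor's leading term divides it; move -143/108 to the remainder.
  remainder 35/18q^3 - 359/216q^2 - 355/72q - 143/108 ≠ 0; add k_5 = 35/18q^3 - 359/216q^2 - 355/72q - 143/108 to the basis.

S(f_2,f_3): lcm = p^2q. S = -1/3p^2 - 19/6pq^2 - pq + 1/3q^2 - 16/3q.
  leading term p^2: subtract (-1/36)·f_1 from -1/3p^2 - 19/6pq^2 - pq + 1/3q^2 - 16/3q → -19/6pq^2 - 7/6pq - 1/12p + 1/3q^2 - 65/12q - 19/12
  leading term pq^2: subtract (-19/36q)·f_3 from -19/6pq^2 - 7/6pq - 1/12p + 1/3q^2 - 65/12q - 19/12 → -1/9pq - 1/12p + 133/36q^3 - 7/36q^2 - 65/12q - 19/12
  leading term pq: subtract (-1/54)·f_3 from -1/9pq - 1/12p + 133/36q^3 - 7/36q^2 - 65/12q - 19/12 → -5/108p + 133/36q^3 - 7/108q^2 - 587/108q - 19/12
  leading term p: subtract (-1/9)·k_4 from -5/108p + 133/36q^3 - 7/108q^2 - 587/108q - 19/12 → 133/36q^3 - 7/27q^2 - 197/36q - 41/27
  leading term q^3: subtract (19/10)·k_5 from 133/36q^3 - 7/27q^2 - 197/36q - 41/27 → 2087/720q^2 + 187/48q + 359/360
  leading term q^2: no divisor's leading term divides it; move 2087/720q^2 to the remainder.
  leading term q: no divisor's leading term divides it; move 187/48q to the remainder.
  leading term 1: no divisor's leading term divides it; move 359/360 to the remainder.
  remainder 2087/720q^2 + 187/48q + 359/360 ≠ 0; add k_6 = 2087/720q^2 + 187/48q + 359/360 to the basis.

S(f_1,k_4): lcm = p^2. S = 21/5pq^2 + 3/10pq - 33/20p - 1/4q - 19/4.
  leading term pq^2: subtract (7/10q)·f_3 from 21/5pq^2 + 3/10pq - 33/20p - 1/4q - 19/4 → -11/10pq - 33/20p - 49/10q^3 + 7/10q^2 - 1/4q - 19/4
  leading term pq: subtract (-11/60)·f_3 from -11/10pq - 33/20p - 49/10q^3 + 7/10q^2 - 1/4q - 19/4 → -77/60p - 49/10q^3 + 119/60q^2 - 13/30q - 19/4
  leading term p: subtract (-77/25)·k_4 from -77/60p - 49/10q^3 + 119/60q^2 - 13/30q - 19/4 → -49/10q^3 - 511/150q^2 - 73/50q - 443/150
  leading term q^3: subtract (-63/25)·k_5 from -49/10q^3 - 511/150q^2 - 73/50q - 443/150 → -1519/200q^2 - 2777/200q - 629/100
  leading term q^2: subtract (-27342/10435)·k_6 from -1519/200q^2 - 2777/200q - 629/100 → -383701/104350q - 383701/104350
  leading term q: no divisor's leading term divides it; move -383701/104350q to the remainder.
  leading term 1: no divisor's leading term divides it; move -383701/104350 to the remainder.
  remainder -383701/104350q - 383701/104350 ≠ 0; add k_7 = -383701/104350q - 383701/104350 to the basis.

The other S-polynomials (S(f_2,k_4), S(f_3,k_4), S(f_1,k_5), S(f_2,k_5), S(f_3,k_5), S(k_4,k_5), S(f_1,k_6), S(f_2,k_6), S(f_3,k_6), S(k_4,k_6), S(k_5,k_6), S(f_1,k_7), S(f_2,k_7), S(f_3,k_7), S(k_4,k_7), S(k_5,k_7), S(k_6,k_7)) all reduce to 0 modulo the current basis, so we have a Gröbner basis.
Inter-reduce: drop elements whose leading term is divisible by another's, tail-reduce, and make monic.
Reduced Gröbner basis: {p - 2, q + 1}.
Label its elements g_1 = p - 2, g_2 = q + 1.

Reduce h = -2pq - 6p - 2q^2 + 5q + 15 modulo G:
  leading term pq: subtract (-2q)·g_1 from -2pq - 6p - 2q^2 + 5q + 15 → -6p - 2q^2 + q + 15
  leading term p: subtract (-6)·g_1 from -6p - 2q^2 + q + 15 → -2q^2 + q + 3
  leading term q^2: subtract (-2q)·g_2 from -2q^2 + q + 3 → 3q + 3
  leading term q: subtract (3)·g_2 from 3q + 3 → 0
  normal form = 0.
Since the normal form is 0, h ∈ I.

-2pq - 6p - 2q^2 + 5q + 15 lies in I (it reduces to 0).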